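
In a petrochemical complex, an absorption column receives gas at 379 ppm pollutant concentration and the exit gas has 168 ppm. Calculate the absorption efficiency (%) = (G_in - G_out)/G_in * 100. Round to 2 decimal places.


Efficiency = (G_in - G_out) / G_in * 100%
Efficiency = (379 - 168) / 379 * 100
Efficiency = 211 / 379 * 100
Efficiency = 55.67%


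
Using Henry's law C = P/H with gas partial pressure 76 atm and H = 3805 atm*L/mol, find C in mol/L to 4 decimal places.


C = P / H
C = 76 / 3805
C = 0.0200 mol/L


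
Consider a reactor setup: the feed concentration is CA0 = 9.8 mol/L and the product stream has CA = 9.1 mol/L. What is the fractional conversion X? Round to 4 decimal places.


X = (CA0 - CA) / CA0
X = (9.8 - 9.1) / 9.8
X = 0.7 / 9.8
X = 0.0714


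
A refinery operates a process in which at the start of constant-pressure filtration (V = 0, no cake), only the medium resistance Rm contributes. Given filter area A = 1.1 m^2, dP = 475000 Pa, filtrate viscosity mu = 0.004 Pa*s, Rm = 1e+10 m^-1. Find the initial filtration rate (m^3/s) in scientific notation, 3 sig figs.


rate = A * dP / (mu * Rm)
rate = 1.1 * 475000 / (0.004 * 1e+10)
rate = 522500.0 / 4.000e+07
rate = 1.31e-02 m^3/s


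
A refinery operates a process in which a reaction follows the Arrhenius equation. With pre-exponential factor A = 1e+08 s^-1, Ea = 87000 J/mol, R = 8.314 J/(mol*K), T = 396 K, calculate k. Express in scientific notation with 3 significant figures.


k = A * exp(-Ea/(R*T))
k = 1e+08 * exp(-87000 / (8.314 * 396))
k = 1e+08 * exp(-26.424942)
k = 3.34e-04


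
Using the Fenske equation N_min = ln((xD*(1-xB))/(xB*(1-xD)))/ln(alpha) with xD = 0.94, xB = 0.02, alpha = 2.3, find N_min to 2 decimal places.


N_min = ln((xD*(1-xB))/(xB*(1-xD))) / ln(alpha)
Numerator inside ln: 0.9212 / 0.0012 = 767.666667
ln(767.666667) = 6.643356
ln(alpha) = ln(2.3) = 0.832909
N_min = 6.643356 / 0.832909 = 7.98


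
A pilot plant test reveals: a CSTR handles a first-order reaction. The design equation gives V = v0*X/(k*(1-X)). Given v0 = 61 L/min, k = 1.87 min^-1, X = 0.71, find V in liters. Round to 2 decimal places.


V = v0 * X / (k * (1 - X))
V = 61 * 0.71 / (1.87 * (1 - 0.71))
V = 43.31 / (1.87 * 0.29)
V = 43.31 / 0.5423
V = 79.86 L


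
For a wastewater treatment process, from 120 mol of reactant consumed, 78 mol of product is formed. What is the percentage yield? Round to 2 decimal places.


Yield = (moles product / moles consumed) * 100%
Yield = (78 / 120) * 100
Yield = 0.65 * 100
Yield = 65.00%


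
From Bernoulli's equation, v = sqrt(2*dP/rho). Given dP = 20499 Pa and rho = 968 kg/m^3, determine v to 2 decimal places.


v = sqrt(2*dP/rho)
v = sqrt(2*20499/968)
v = sqrt(42.353306)
v = 6.51 m/s


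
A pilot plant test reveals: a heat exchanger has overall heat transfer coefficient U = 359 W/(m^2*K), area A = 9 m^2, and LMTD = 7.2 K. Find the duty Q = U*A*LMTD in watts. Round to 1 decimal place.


Q = U * A * LMTD
Q = 359 * 9 * 7.2
Q = 23263.2 W


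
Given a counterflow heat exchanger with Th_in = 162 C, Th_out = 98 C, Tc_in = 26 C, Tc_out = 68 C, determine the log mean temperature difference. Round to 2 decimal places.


dT1 = Th_in - Tc_out = 162 - 68 = 94
dT2 = Th_out - Tc_in = 98 - 26 = 72
LMTD = (dT1 - dT2) / ln(dT1/dT2)
LMTD = (94 - 72) / ln(94/72)
LMTD = 82.51 K


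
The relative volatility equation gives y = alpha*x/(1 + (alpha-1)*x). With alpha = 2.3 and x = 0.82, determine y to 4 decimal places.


y = alpha*x / (1 + (alpha-1)*x)
y = 2.3*0.82 / (1 + (2.3-1)*0.82)
y = 1.886 / (1 + 1.066)
y = 1.886 / 2.066
y = 0.9129


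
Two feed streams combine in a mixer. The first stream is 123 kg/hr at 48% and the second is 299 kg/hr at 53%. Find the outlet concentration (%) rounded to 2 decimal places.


Mass balance on solute: F1*x1 + F2*x2 = F3*x3
F3 = F1 + F2 = 123 + 299 = 422 kg/hr
x3 = (F1*x1 + F2*x2)/F3
x3 = (123*0.48 + 299*0.53) / 422
x3 = 51.54%


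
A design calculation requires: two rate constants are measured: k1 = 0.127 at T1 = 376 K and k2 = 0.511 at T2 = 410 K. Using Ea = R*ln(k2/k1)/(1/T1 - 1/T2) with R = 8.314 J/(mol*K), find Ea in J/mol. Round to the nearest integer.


Ea = R * ln(k2/k1) / (1/T1 - 1/T2)
ln(k2/k1) = ln(0.511/0.127) = 1.3921825
1/T1 - 1/T2 = 1/376 - 1/410 = 0.000220550078
Ea = 8.314 * 1.3921825 / 0.000220550078
Ea = 52481 J/mol


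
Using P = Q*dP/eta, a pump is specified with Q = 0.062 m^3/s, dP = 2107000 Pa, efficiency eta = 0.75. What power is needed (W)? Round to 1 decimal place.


P = Q * dP / eta
P = 0.062 * 2107000 / 0.75
P = 130634.0 / 0.75
P = 174178.7 W


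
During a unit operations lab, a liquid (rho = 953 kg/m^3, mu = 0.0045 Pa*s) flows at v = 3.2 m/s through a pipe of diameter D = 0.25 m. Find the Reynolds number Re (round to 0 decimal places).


Re = rho * v * D / mu
Re = 953 * 3.2 * 0.25 / 0.0045
Re = 762.4 / 0.0045
Re = 169422


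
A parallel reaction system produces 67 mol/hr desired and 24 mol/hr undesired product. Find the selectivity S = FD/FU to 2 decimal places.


S = desired product rate / undesired product rate
S = 67 / 24
S = 2.79


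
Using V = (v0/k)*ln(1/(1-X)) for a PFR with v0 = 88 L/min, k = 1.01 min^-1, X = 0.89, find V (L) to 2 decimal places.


V = (v0/k) * ln(1/(1-X))
V = (88/1.01) * ln(1/(1-0.89))
V = 87.128713 * ln(9.090909)
V = 87.128713 * 2.207275
V = 192.32 L


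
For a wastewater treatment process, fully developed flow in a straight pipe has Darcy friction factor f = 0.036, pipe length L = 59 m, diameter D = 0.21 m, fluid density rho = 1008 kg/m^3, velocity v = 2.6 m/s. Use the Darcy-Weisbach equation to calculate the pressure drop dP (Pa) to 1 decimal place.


dP = f * (L/D) * (rho*v^2/2)
dP = 0.036 * (59/0.21) * (1008*2.6^2/2)
L/D = 280.95238095
rho*v^2/2 = 1008*6.76/2 = 3407.04
dP = 0.036 * 280.95238095 * 3407.04
dP = 34459.8 Pa


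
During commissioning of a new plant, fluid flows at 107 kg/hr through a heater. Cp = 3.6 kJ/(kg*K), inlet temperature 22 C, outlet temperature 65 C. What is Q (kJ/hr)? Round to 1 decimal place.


Q = m_dot * Cp * (T2 - T1)
Q = 107 * 3.6 * (65 - 22)
Q = 107 * 3.6 * 43
Q = 16563.6 kJ/hr


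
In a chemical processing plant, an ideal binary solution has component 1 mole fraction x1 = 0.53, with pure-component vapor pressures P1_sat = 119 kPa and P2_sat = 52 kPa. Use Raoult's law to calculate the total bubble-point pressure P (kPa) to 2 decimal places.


P = x1*P1_sat + x2*P2_sat
x2 = 1 - x1 = 1 - 0.53 = 0.47
P = 0.53*119 + 0.47*52
P = 63.07 + 24.44
P = 87.51 kPa


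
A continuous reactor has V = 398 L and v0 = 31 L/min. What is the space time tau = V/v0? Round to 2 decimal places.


tau = V / v0
tau = 398 / 31
tau = 12.84 min


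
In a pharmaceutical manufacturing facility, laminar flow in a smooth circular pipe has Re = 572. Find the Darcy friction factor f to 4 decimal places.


f = 64 / Re
f = 64 / 572
f = 0.1119


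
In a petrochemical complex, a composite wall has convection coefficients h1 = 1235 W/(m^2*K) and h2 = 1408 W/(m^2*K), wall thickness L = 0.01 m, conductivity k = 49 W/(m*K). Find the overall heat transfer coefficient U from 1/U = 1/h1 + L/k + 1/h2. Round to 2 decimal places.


1/U = 1/h1 + L/k + 1/h2
1/U = 1/1235 + 0.01/49 + 1/1408
1/U = 0.0008097166 + 0.0002040816 + 0.0007102273
1/U = 0.0017240255
U = 580.04 W/(m^2*K)


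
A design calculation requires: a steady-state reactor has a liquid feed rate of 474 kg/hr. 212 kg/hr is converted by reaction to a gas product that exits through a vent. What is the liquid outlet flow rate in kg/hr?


Steady-state mass balance on the main outlet: F_out = F_in - F_removed
F_out = 474 - 212
F_out = 262 kg/hr


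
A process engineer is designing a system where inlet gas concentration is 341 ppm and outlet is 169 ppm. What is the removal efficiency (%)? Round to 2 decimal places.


Efficiency = (G_in - G_out) / G_in * 100%
Efficiency = (341 - 169) / 341 * 100
Efficiency = 172 / 341 * 100
Efficiency = 50.44%


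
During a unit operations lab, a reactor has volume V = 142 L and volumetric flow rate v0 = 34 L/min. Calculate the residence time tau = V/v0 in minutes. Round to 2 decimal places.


tau = V / v0
tau = 142 / 34
tau = 4.18 min


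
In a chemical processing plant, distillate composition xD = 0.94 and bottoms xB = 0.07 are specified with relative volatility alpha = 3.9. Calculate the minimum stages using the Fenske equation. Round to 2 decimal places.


N_min = ln((xD*(1-xB))/(xB*(1-xD))) / ln(alpha)
Numerator inside ln: 0.8742 / 0.0042 = 208.142857
ln(208.142857) = 5.338225
ln(alpha) = ln(3.9) = 1.360977
N_min = 5.338225 / 1.360977 = 3.92


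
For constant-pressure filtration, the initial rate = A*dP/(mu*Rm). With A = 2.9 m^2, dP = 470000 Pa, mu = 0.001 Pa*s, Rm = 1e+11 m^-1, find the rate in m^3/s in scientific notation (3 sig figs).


rate = A * dP / (mu * Rm)
rate = 2.9 * 470000 / (0.001 * 1e+11)
rate = 1363000.0 / 1.000e+08
rate = 1.36e-02 m^3/s


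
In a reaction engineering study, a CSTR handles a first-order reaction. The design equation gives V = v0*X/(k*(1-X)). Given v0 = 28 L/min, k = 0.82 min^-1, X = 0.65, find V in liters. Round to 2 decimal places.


V = v0 * X / (k * (1 - X))
V = 28 * 0.65 / (0.82 * (1 - 0.65))
V = 18.2 / (0.82 * 0.35)
V = 18.2 / 0.287
V = 63.41 L


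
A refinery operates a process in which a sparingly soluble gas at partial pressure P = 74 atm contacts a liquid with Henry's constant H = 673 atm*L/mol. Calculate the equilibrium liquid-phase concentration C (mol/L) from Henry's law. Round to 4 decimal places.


C = P / H
C = 74 / 673
C = 0.1100 mol/L


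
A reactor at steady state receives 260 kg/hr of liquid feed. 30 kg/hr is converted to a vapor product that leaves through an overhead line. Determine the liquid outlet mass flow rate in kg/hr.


Steady-state mass balance on the main outlet: F_out = F_in - F_removed
F_out = 260 - 30
F_out = 230 kg/hr


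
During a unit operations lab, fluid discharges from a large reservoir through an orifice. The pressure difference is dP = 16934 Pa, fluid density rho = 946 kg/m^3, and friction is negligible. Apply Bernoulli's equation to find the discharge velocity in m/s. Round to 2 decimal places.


v = sqrt(2*dP/rho)
v = sqrt(2*16934/946)
v = sqrt(35.801268)
v = 5.98 m/s


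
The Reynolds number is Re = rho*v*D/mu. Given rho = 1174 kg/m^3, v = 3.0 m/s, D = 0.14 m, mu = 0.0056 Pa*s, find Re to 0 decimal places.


Re = rho * v * D / mu
Re = 1174 * 3.0 * 0.14 / 0.0056
Re = 493.08 / 0.0056
Re = 88050


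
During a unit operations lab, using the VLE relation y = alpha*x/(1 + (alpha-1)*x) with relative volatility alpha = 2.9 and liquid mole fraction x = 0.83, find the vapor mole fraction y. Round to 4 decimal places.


y = alpha*x / (1 + (alpha-1)*x)
y = 2.9*0.83 / (1 + (2.9-1)*0.83)
y = 2.407 / (1 + 1.577)
y = 2.407 / 2.577
y = 0.9340


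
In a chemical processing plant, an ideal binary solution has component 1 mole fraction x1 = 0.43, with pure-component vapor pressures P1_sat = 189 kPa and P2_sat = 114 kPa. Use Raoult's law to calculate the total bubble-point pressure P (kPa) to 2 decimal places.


P = x1*P1_sat + x2*P2_sat
x2 = 1 - x1 = 1 - 0.43 = 0.57
P = 0.43*189 + 0.57*114
P = 81.27 + 64.98
P = 146.25 kPa


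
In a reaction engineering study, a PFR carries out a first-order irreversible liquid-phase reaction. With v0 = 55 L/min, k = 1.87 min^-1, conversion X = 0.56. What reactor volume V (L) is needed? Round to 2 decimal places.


V = (v0/k) * ln(1/(1-X))
V = (55/1.87) * ln(1/(1-0.56))
V = 29.411765 * ln(2.272727)
V = 29.411765 * 0.82098
V = 24.15 L


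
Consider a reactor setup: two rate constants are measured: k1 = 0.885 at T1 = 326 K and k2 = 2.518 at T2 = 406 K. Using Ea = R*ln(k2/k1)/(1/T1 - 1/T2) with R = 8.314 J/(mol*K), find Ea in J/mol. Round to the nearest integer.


Ea = R * ln(k2/k1) / (1/T1 - 1/T2)
ln(k2/k1) = ln(2.518/0.885) = 1.0456326
1/T1 - 1/T2 = 1/326 - 1/406 = 0.000604430475
Ea = 8.314 * 1.0456326 / 0.000604430475
Ea = 14383 J/mol


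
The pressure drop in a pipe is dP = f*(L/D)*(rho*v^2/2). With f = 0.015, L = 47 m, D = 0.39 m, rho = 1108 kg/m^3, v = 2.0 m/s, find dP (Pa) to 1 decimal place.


dP = f * (L/D) * (rho*v^2/2)
dP = 0.015 * (47/0.39) * (1108*2.0^2/2)
L/D = 120.51282051
rho*v^2/2 = 1108*4.0/2 = 2216.0
dP = 0.015 * 120.51282051 * 2216.0
dP = 4005.8 Pa


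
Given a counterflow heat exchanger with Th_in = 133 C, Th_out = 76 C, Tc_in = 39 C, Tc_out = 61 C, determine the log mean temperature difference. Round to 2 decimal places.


dT1 = Th_in - Tc_out = 133 - 61 = 72
dT2 = Th_out - Tc_in = 76 - 39 = 37
LMTD = (dT1 - dT2) / ln(dT1/dT2)
LMTD = (72 - 37) / ln(72/37)
LMTD = 52.57 K


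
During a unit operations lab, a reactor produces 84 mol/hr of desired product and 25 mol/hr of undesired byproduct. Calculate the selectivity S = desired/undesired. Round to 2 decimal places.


S = desired product rate / undesired product rate
S = 84 / 25
S = 3.36


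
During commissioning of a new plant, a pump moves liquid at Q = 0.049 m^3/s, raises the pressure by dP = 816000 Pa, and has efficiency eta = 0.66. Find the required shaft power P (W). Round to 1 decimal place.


P = Q * dP / eta
P = 0.049 * 816000 / 0.66
P = 39984.0 / 0.66
P = 60581.8 W


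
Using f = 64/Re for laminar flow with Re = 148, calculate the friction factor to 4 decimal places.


f = 64 / Re
f = 64 / 148
f = 0.4324


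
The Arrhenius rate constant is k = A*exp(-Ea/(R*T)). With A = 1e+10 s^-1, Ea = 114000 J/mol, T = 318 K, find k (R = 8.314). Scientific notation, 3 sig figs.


k = A * exp(-Ea/(R*T))
k = 1e+10 * exp(-114000 / (8.314 * 318))
k = 1e+10 * exp(-43.118904)
k = 1.88e-09


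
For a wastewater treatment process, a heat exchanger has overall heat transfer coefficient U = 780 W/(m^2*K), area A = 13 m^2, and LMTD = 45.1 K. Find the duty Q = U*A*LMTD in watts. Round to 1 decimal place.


Q = U * A * LMTD
Q = 780 * 13 * 45.1
Q = 457314.0 W


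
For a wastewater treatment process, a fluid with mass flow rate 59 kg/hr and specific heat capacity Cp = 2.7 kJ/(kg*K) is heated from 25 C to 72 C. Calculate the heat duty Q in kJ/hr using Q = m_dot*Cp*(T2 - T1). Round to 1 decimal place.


Q = m_dot * Cp * (T2 - T1)
Q = 59 * 2.7 * (72 - 25)
Q = 59 * 2.7 * 47
Q = 7487.1 kJ/hr


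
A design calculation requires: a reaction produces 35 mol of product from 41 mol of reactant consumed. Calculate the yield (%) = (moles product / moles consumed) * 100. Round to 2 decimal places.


Yield = (moles product / moles consumed) * 100%
Yield = (35 / 41) * 100
Yield = 0.8537 * 100
Yield = 85.37%


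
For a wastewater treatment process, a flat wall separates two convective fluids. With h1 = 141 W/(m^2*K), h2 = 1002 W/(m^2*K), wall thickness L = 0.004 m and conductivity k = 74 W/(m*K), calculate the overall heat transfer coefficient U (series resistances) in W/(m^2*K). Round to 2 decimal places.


1/U = 1/h1 + L/k + 1/h2
1/U = 1/141 + 0.004/74 + 1/1002
1/U = 0.0070921986 + 5.40541e-05 + 0.000998004
1/U = 0.0081442567
U = 122.79 W/(m^2*K)


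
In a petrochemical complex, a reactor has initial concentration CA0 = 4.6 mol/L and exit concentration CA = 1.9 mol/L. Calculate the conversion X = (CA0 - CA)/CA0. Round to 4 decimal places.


X = (CA0 - CA) / CA0
X = (4.6 - 1.9) / 4.6
X = 2.7 / 4.6
X = 0.5870


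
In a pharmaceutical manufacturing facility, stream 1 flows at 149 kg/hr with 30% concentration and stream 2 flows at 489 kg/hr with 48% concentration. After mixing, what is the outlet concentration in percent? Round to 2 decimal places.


Mass balance on solute: F1*x1 + F2*x2 = F3*x3
F3 = F1 + F2 = 149 + 489 = 638 kg/hr
x3 = (F1*x1 + F2*x2)/F3
x3 = (149*0.3 + 489*0.48) / 638
x3 = 43.80%


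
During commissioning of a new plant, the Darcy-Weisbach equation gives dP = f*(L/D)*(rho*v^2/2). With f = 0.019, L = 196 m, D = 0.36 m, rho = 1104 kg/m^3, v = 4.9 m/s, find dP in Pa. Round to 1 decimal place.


dP = f * (L/D) * (rho*v^2/2)
dP = 0.019 * (196/0.36) * (1104*4.9^2/2)
L/D = 544.44444444
rho*v^2/2 = 1104*24.01/2 = 13253.52
dP = 0.019 * 544.44444444 * 13253.52
dP = 137100.3 Pa


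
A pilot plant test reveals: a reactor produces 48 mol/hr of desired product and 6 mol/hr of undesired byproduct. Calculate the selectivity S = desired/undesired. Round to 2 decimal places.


S = desired product rate / undesired product rate
S = 48 / 6
S = 8.00


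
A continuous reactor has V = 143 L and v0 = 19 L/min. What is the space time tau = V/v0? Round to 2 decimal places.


tau = V / v0
tau = 143 / 19
tau = 7.53 min


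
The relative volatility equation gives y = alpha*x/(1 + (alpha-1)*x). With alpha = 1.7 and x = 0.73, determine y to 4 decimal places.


y = alpha*x / (1 + (alpha-1)*x)
y = 1.7*0.73 / (1 + (1.7-1)*0.73)
y = 1.241 / (1 + 0.511)
y = 1.241 / 1.511
y = 0.8213


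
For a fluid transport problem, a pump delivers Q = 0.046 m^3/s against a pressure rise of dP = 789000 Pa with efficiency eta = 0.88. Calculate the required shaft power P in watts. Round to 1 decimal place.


P = Q * dP / eta
P = 0.046 * 789000 / 0.88
P = 36294.0 / 0.88
P = 41243.2 W


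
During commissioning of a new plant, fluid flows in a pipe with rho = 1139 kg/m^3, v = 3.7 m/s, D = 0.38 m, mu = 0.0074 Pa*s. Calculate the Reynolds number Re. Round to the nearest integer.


Re = rho * v * D / mu
Re = 1139 * 3.7 * 0.38 / 0.0074
Re = 1601.434 / 0.0074
Re = 216410


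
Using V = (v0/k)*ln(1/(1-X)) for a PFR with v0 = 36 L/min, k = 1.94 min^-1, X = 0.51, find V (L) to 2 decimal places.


V = (v0/k) * ln(1/(1-X))
V = (36/1.94) * ln(1/(1-0.51))
V = 18.556701 * ln(2.040816)
V = 18.556701 * 0.71335
V = 13.24 L


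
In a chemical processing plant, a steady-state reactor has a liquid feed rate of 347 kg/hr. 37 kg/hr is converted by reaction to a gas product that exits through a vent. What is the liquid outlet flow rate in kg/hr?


Steady-state mass balance on the main outlet: F_out = F_in - F_removed
F_out = 347 - 37
F_out = 310 kg/hr


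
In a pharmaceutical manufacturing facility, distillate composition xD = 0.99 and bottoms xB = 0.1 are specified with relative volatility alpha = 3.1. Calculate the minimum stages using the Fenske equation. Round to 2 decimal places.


N_min = ln((xD*(1-xB))/(xB*(1-xD))) / ln(alpha)
Numerator inside ln: 0.891 / 0.001 = 891.0
ln(891.0) = 6.792344
ln(alpha) = ln(3.1) = 1.131402
N_min = 6.792344 / 1.131402 = 6.00


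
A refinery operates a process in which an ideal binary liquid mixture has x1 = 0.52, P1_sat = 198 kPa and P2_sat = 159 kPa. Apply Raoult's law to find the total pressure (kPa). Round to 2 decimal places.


P = x1*P1_sat + x2*P2_sat
x2 = 1 - x1 = 1 - 0.52 = 0.48
P = 0.52*198 + 0.48*159
P = 102.96 + 76.32
P = 179.28 kPa


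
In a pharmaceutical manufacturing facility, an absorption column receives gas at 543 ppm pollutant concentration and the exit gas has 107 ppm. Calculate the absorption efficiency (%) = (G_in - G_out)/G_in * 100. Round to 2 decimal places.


Efficiency = (G_in - G_out) / G_in * 100%
Efficiency = (543 - 107) / 543 * 100
Efficiency = 436 / 543 * 100
Efficiency = 80.29%


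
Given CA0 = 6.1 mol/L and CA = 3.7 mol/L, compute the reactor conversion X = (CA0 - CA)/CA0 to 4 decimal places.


X = (CA0 - CA) / CA0
X = (6.1 - 3.7) / 6.1
X = 2.4 / 6.1
X = 0.3934


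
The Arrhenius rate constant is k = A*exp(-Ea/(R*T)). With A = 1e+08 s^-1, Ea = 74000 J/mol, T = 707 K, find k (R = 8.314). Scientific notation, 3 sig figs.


k = A * exp(-Ea/(R*T))
k = 1e+08 * exp(-74000 / (8.314 * 707))
k = 1e+08 * exp(-12.58932)
k = 3.41e+02


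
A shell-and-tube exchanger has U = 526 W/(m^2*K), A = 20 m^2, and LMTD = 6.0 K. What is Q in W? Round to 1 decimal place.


Q = U * A * LMTD
Q = 526 * 20 * 6.0
Q = 63120.0 W


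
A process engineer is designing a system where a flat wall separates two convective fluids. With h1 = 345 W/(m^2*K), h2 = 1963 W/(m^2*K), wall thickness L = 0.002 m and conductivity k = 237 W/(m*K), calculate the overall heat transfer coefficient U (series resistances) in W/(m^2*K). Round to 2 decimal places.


1/U = 1/h1 + L/k + 1/h2
1/U = 1/345 + 0.002/237 + 1/1963
1/U = 0.0028985507 + 8.4388e-06 + 0.0005094244
1/U = 0.0034164139
U = 292.70 W/(m^2*K)


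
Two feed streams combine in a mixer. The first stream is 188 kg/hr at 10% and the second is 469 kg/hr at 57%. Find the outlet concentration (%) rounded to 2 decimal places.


Mass balance on solute: F1*x1 + F2*x2 = F3*x3
F3 = F1 + F2 = 188 + 469 = 657 kg/hr
x3 = (F1*x1 + F2*x2)/F3
x3 = (188*0.1 + 469*0.57) / 657
x3 = 43.55%


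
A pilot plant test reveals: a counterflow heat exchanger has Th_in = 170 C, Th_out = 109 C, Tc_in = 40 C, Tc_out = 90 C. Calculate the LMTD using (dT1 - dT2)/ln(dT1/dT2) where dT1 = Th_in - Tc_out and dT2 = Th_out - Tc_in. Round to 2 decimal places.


dT1 = Th_in - Tc_out = 170 - 90 = 80
dT2 = Th_out - Tc_in = 109 - 40 = 69
LMTD = (dT1 - dT2) / ln(dT1/dT2)
LMTD = (80 - 69) / ln(80/69)
LMTD = 74.36 K


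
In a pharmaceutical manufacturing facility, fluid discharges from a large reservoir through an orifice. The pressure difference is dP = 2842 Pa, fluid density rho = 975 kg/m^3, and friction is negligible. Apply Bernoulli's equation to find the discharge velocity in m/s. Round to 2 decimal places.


v = sqrt(2*dP/rho)
v = sqrt(2*2842/975)
v = sqrt(5.829744)
v = 2.41 m/s


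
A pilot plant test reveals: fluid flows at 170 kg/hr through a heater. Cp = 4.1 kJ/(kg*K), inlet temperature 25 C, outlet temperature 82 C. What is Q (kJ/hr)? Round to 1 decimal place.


Q = m_dot * Cp * (T2 - T1)
Q = 170 * 4.1 * (82 - 25)
Q = 170 * 4.1 * 57
Q = 39729.0 kJ/hr


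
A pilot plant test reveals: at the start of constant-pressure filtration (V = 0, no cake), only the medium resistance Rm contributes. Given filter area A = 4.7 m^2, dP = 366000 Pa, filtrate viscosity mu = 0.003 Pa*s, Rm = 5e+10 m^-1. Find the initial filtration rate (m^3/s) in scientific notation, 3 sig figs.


rate = A * dP / (mu * Rm)
rate = 4.7 * 366000 / (0.003 * 5e+10)
rate = 1720200.0 / 1.500e+08
rate = 1.15e-02 m^3/s


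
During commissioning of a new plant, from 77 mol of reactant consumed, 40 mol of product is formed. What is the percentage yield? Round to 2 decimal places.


Yield = (moles product / moles consumed) * 100%
Yield = (40 / 77) * 100
Yield = 0.5195 * 100
Yield = 51.95%


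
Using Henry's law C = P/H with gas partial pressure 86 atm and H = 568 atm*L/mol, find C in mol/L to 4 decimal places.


C = P / H
C = 86 / 568
C = 0.1514 mol/L


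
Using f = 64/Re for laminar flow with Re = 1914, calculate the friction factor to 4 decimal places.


f = 64 / Re
f = 64 / 1914
f = 0.0334


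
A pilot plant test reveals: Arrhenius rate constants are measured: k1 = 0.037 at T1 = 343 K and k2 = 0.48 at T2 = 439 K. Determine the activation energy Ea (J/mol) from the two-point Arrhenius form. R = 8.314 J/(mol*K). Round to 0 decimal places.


Ea = R * ln(k2/k1) / (1/T1 - 1/T2)
ln(k2/k1) = ln(0.48/0.037) = 2.5628682
1/T1 - 1/T2 = 1/343 - 1/439 = 0.000637547567
Ea = 8.314 * 2.5628682 / 0.000637547567
Ea = 33421 J/mol


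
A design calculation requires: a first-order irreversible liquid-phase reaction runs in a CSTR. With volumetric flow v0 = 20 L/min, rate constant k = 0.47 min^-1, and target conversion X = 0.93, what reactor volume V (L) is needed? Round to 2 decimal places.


V = v0 * X / (k * (1 - X))
V = 20 * 0.93 / (0.47 * (1 - 0.93))
V = 18.6 / (0.47 * 0.07)
V = 18.6 / 0.0329
V = 565.35 L


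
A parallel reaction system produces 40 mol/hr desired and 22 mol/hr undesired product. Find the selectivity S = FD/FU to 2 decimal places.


S = desired product rate / undesired product rate
S = 40 / 22
S = 1.82


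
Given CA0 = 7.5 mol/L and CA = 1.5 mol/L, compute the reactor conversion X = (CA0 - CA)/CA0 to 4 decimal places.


X = (CA0 - CA) / CA0
X = (7.5 - 1.5) / 7.5
X = 6.0 / 7.5
X = 0.8000


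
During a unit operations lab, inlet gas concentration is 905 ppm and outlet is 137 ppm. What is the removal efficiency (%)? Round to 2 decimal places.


Efficiency = (G_in - G_out) / G_in * 100%
Efficiency = (905 - 137) / 905 * 100
Efficiency = 768 / 905 * 100
Efficiency = 84.86%


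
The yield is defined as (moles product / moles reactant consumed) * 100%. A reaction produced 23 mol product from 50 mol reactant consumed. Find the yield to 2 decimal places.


Yield = (moles product / moles consumed) * 100%
Yield = (23 / 50) * 100
Yield = 0.46 * 100
Yield = 46.00%


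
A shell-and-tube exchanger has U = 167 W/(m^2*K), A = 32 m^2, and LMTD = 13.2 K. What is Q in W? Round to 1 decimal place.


Q = U * A * LMTD
Q = 167 * 32 * 13.2
Q = 70540.8 W


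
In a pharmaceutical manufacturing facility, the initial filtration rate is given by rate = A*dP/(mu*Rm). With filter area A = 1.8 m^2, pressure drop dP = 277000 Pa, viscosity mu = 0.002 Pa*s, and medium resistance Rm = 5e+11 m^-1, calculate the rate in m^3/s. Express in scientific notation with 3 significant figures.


rate = A * dP / (mu * Rm)
rate = 1.8 * 277000 / (0.002 * 5e+11)
rate = 498600.0 / 1.000e+09
rate = 4.99e-04 m^3/s


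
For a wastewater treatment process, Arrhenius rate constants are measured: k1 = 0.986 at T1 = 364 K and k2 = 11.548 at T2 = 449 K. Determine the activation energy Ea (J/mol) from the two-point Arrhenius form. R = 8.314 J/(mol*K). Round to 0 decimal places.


Ea = R * ln(k2/k1) / (1/T1 - 1/T2)
ln(k2/k1) = ln(11.548/0.986) = 2.4606112
1/T1 - 1/T2 = 1/364 - 1/449 = 0.000520081255
Ea = 8.314 * 2.4606112 / 0.000520081255
Ea = 39335 J/mol


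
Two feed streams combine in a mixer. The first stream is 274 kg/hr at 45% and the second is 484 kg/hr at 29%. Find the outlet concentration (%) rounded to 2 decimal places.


Mass balance on solute: F1*x1 + F2*x2 = F3*x3
F3 = F1 + F2 = 274 + 484 = 758 kg/hr
x3 = (F1*x1 + F2*x2)/F3
x3 = (274*0.45 + 484*0.29) / 758
x3 = 34.78%


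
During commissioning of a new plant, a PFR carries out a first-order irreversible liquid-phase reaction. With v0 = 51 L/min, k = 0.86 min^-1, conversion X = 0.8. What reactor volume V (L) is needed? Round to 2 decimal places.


V = (v0/k) * ln(1/(1-X))
V = (51/0.86) * ln(1/(1-0.8))
V = 59.302326 * ln(5.0)
V = 59.302326 * 1.609438
V = 95.44 L


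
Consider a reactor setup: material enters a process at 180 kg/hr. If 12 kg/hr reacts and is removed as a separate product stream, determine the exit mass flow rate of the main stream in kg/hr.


Steady-state mass balance on the main outlet: F_out = F_in - F_removed
F_out = 180 - 12
F_out = 168 kg/hr


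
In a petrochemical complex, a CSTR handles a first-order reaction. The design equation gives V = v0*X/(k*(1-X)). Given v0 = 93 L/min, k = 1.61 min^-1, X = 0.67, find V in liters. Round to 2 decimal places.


V = v0 * X / (k * (1 - X))
V = 93 * 0.67 / (1.61 * (1 - 0.67))
V = 62.31 / (1.61 * 0.33)
V = 62.31 / 0.5313
V = 117.28 L


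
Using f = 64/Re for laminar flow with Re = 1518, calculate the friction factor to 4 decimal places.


f = 64 / Re
f = 64 / 1518
f = 0.0422


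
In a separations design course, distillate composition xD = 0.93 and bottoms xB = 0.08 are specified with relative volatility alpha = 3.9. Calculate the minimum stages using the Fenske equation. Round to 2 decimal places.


N_min = ln((xD*(1-xB))/(xB*(1-xD))) / ln(alpha)
Numerator inside ln: 0.8556 / 0.0056 = 152.785714
ln(152.785714) = 5.029036
ln(alpha) = ln(3.9) = 1.360977
N_min = 5.029036 / 1.360977 = 3.70


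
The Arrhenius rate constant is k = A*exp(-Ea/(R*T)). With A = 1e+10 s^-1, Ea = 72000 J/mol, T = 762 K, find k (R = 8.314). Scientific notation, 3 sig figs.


k = A * exp(-Ea/(R*T))
k = 1e+10 * exp(-72000 / (8.314 * 762))
k = 1e+10 * exp(-11.364949)
k = 1.16e+05


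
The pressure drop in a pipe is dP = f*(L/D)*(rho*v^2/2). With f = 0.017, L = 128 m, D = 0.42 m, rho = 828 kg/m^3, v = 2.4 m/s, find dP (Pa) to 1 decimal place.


dP = f * (L/D) * (rho*v^2/2)
dP = 0.017 * (128/0.42) * (828*2.4^2/2)
L/D = 304.76190476
rho*v^2/2 = 828*5.76/2 = 2384.64
dP = 0.017 * 304.76190476 * 2384.64
dP = 12354.7 Pa


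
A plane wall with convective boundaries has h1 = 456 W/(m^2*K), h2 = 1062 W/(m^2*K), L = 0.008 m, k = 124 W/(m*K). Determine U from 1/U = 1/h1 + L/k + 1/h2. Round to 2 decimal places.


1/U = 1/h1 + L/k + 1/h2
1/U = 1/456 + 0.008/124 + 1/1062
1/U = 0.0021929825 + 6.45161e-05 + 0.0009416196
1/U = 0.0031991182
U = 312.59 W/(m^2*K)


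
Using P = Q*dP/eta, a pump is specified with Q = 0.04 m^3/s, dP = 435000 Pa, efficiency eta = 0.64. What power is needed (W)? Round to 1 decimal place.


P = Q * dP / eta
P = 0.04 * 435000 / 0.64
P = 17400.0 / 0.64
P = 27187.5 W


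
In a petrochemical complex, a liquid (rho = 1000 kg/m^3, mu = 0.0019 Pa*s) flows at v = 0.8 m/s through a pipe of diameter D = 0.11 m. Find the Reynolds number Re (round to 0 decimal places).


Re = rho * v * D / mu
Re = 1000 * 0.8 * 0.11 / 0.0019
Re = 88.0 / 0.0019
Re = 46316


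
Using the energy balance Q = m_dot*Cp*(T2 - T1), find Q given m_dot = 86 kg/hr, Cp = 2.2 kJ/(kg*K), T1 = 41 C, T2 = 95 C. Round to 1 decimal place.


Q = m_dot * Cp * (T2 - T1)
Q = 86 * 2.2 * (95 - 41)
Q = 86 * 2.2 * 54
Q = 10216.8 kJ/hr


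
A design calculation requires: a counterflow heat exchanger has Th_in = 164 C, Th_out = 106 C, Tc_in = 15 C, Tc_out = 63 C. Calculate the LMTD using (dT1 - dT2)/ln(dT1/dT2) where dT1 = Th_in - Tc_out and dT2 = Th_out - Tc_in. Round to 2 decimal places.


dT1 = Th_in - Tc_out = 164 - 63 = 101
dT2 = Th_out - Tc_in = 106 - 15 = 91
LMTD = (dT1 - dT2) / ln(dT1/dT2)
LMTD = (101 - 91) / ln(101/91)
LMTD = 95.91 K


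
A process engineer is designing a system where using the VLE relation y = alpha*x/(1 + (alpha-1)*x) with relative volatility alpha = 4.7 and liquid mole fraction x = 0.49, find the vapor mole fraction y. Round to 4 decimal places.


y = alpha*x / (1 + (alpha-1)*x)
y = 4.7*0.49 / (1 + (4.7-1)*0.49)
y = 2.303 / (1 + 1.813)
y = 2.303 / 2.813
y = 0.8187


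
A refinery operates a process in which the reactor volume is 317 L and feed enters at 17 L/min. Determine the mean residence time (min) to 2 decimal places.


tau = V / v0
tau = 317 / 17
tau = 18.65 min


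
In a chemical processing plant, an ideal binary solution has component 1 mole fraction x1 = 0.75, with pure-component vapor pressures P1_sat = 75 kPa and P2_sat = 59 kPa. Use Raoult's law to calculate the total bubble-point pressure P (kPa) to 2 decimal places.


P = x1*P1_sat + x2*P2_sat
x2 = 1 - x1 = 1 - 0.75 = 0.25
P = 0.75*75 + 0.25*59
P = 56.25 + 14.75
P = 71.00 kPa


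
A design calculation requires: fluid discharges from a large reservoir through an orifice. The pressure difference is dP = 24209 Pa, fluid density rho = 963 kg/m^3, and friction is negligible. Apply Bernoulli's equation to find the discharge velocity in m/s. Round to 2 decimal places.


v = sqrt(2*dP/rho)
v = sqrt(2*24209/963)
v = sqrt(50.278297)
v = 7.09 m/s


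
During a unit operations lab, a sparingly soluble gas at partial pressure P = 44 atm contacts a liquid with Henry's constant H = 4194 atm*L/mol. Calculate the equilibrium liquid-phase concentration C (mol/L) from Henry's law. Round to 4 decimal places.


C = P / H
C = 44 / 4194
C = 0.0105 mol/L


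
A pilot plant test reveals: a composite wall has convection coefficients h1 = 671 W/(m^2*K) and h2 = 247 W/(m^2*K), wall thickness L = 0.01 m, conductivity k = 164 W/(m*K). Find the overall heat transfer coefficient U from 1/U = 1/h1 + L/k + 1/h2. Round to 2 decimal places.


1/U = 1/h1 + L/k + 1/h2
1/U = 1/671 + 0.01/164 + 1/247
1/U = 0.001490313 + 6.09756e-05 + 0.004048583
1/U = 0.0055998716
U = 178.58 W/(m^2*K)


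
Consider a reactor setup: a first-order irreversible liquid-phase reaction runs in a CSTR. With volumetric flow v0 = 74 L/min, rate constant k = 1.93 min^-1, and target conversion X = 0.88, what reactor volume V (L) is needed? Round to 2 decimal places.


V = v0 * X / (k * (1 - X))
V = 74 * 0.88 / (1.93 * (1 - 0.88))
V = 65.12 / (1.93 * 0.12)
V = 65.12 / 0.2316
V = 281.17 L


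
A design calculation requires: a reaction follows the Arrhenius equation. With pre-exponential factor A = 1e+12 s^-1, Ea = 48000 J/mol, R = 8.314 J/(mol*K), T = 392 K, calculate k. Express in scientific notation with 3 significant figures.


k = A * exp(-Ea/(R*T))
k = 1e+12 * exp(-48000 / (8.314 * 392))
k = 1e+12 * exp(-14.728047)
k = 4.02e+05


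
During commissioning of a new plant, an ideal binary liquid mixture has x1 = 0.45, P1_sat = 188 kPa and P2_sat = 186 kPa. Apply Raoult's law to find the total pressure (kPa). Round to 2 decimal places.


P = x1*P1_sat + x2*P2_sat
x2 = 1 - x1 = 1 - 0.45 = 0.55
P = 0.45*188 + 0.55*186
P = 84.6 + 102.3
P = 186.90 kPa


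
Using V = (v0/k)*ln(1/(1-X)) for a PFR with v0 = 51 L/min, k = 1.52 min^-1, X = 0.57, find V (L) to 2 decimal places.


V = (v0/k) * ln(1/(1-X))
V = (51/1.52) * ln(1/(1-0.57))
V = 33.552632 * ln(2.325581)
V = 33.552632 * 0.84397
V = 28.32 L


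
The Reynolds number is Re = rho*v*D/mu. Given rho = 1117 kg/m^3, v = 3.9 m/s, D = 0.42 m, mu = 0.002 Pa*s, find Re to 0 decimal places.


Re = rho * v * D / mu
Re = 1117 * 3.9 * 0.42 / 0.002
Re = 1829.646 / 0.002
Re = 914823


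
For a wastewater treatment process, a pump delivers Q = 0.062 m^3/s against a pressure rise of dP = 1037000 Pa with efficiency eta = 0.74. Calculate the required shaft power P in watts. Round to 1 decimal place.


P = Q * dP / eta
P = 0.062 * 1037000 / 0.74
P = 64294.0 / 0.74
P = 86883.8 W


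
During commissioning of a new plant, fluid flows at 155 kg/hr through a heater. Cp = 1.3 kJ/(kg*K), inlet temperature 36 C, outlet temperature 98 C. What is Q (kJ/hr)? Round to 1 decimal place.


Q = m_dot * Cp * (T2 - T1)
Q = 155 * 1.3 * (98 - 36)
Q = 155 * 1.3 * 62
Q = 12493.0 kJ/hr


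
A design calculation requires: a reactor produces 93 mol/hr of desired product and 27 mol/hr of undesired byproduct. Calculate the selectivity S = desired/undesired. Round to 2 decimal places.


S = desired product rate / undesired product rate
S = 93 / 27
S = 3.44


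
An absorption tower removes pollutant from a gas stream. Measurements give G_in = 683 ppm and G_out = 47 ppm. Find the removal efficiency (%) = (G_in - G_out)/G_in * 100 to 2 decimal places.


Efficiency = (G_in - G_out) / G_in * 100%
Efficiency = (683 - 47) / 683 * 100
Efficiency = 636 / 683 * 100
Efficiency = 93.12%


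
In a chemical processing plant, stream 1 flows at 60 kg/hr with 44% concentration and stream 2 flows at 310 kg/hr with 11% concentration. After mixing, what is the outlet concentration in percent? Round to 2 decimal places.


Mass balance on solute: F1*x1 + F2*x2 = F3*x3
F3 = F1 + F2 = 60 + 310 = 370 kg/hr
x3 = (F1*x1 + F2*x2)/F3
x3 = (60*0.44 + 310*0.11) / 370
x3 = 16.35%


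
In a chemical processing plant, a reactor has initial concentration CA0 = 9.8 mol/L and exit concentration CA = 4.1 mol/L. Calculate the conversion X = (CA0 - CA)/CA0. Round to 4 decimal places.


X = (CA0 - CA) / CA0
X = (9.8 - 4.1) / 9.8
X = 5.7 / 9.8
X = 0.5816


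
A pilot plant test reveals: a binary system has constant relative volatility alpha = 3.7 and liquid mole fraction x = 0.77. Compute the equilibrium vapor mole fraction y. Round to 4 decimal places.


y = alpha*x / (1 + (alpha-1)*x)
y = 3.7*0.77 / (1 + (3.7-1)*0.77)
y = 2.849 / (1 + 2.079)
y = 2.849 / 3.079
y = 0.9253


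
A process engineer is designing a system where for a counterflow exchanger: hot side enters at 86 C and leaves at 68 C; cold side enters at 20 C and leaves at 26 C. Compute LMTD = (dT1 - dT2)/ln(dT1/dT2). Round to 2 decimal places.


dT1 = Th_in - Tc_out = 86 - 26 = 60
dT2 = Th_out - Tc_in = 68 - 20 = 48
LMTD = (dT1 - dT2) / ln(dT1/dT2)
LMTD = (60 - 48) / ln(60/48)
LMTD = 53.78 K


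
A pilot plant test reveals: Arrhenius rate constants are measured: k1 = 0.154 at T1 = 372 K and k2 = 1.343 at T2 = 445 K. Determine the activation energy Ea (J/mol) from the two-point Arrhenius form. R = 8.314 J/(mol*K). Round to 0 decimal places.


Ea = R * ln(k2/k1) / (1/T1 - 1/T2)
ln(k2/k1) = ln(1.343/0.154) = 2.1657086
1/T1 - 1/T2 = 1/372 - 1/445 = 0.000440981032
Ea = 8.314 * 2.1657086 / 0.000440981032
Ea = 40831 J/mol


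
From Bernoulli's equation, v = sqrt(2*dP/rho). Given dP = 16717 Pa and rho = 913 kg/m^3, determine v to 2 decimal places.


v = sqrt(2*dP/rho)
v = sqrt(2*16717/913)
v = sqrt(36.619934)
v = 6.05 m/s


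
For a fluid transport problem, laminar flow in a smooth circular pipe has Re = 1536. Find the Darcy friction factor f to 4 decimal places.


f = 64 / Re
f = 64 / 1536
f = 0.0417


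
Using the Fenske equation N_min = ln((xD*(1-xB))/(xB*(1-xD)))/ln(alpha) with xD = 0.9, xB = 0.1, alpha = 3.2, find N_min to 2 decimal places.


N_min = ln((xD*(1-xB))/(xB*(1-xD))) / ln(alpha)
Numerator inside ln: 0.81 / 0.01 = 81.0
ln(81.0) = 4.394449
ln(alpha) = ln(3.2) = 1.163151
N_min = 4.394449 / 1.163151 = 3.78


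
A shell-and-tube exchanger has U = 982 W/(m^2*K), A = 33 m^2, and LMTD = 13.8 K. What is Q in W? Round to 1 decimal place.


Q = U * A * LMTD
Q = 982 * 33 * 13.8
Q = 447202.8 W


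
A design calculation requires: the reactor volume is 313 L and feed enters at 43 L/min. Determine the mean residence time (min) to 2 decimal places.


tau = V / v0
tau = 313 / 43
tau = 7.28 min


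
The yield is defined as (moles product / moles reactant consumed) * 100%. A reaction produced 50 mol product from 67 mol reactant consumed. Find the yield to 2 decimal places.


Yield = (moles product / moles consumed) * 100%
Yield = (50 / 67) * 100
Yield = 0.7463 * 100
Yield = 74.63%


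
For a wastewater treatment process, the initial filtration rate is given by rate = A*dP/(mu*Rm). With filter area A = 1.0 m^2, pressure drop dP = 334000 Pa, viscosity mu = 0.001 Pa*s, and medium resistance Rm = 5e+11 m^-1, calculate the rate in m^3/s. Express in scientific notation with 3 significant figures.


rate = A * dP / (mu * Rm)
rate = 1.0 * 334000 / (0.001 * 5e+11)
rate = 334000.0 / 5.000e+08
rate = 6.68e-04 m^3/s


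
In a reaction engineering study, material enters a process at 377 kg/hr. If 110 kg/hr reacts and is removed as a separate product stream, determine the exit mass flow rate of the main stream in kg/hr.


Steady-state mass balance on the main outlet: F_out = F_in - F_removed
F_out = 377 - 110
F_out = 267 kg/hr


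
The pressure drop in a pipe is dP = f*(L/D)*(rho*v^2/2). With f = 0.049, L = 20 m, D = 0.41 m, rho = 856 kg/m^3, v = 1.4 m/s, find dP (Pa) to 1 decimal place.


dP = f * (L/D) * (rho*v^2/2)
dP = 0.049 * (20/0.41) * (856*1.4^2/2)
L/D = 48.7804878
rho*v^2/2 = 856*1.96/2 = 838.88
dP = 0.049 * 48.7804878 * 838.88
dP = 2005.1 Pa


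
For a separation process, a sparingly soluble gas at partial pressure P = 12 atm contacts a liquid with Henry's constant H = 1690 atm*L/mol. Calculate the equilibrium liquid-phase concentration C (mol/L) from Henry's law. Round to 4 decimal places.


C = P / H
C = 12 / 1690
C = 0.0071 mol/L


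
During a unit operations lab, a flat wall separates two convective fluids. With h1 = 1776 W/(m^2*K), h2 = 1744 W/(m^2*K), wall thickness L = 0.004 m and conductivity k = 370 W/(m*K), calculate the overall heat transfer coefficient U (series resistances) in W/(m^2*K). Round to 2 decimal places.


1/U = 1/h1 + L/k + 1/h2
1/U = 1/1776 + 0.004/370 + 1/1744
1/U = 0.0005630631 + 1.08108e-05 + 0.0005733945
1/U = 0.0011472684
U = 871.64 W/(m^2*K)


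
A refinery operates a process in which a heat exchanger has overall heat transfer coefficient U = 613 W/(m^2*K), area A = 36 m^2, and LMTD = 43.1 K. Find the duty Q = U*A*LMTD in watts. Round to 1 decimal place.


Q = U * A * LMTD
Q = 613 * 36 * 43.1
Q = 951130.8 W


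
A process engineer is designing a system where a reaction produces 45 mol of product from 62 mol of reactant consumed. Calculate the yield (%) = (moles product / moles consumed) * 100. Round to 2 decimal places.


Yield = (moles product / moles consumed) * 100%
Yield = (45 / 62) * 100
Yield = 0.7258 * 100
Yield = 72.58%
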